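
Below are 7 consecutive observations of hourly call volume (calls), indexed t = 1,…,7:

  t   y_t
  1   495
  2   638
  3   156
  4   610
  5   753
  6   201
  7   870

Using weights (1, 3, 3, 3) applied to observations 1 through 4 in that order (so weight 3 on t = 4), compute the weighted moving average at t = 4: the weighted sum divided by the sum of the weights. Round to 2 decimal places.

Weighted sum: 1·495 + 3·638 + 3·156 + 3·610 = 495 + 1914 + 468 + 1830 = 4707
Weight total: 1 + 3 + 3 + 3 = 10
WMA = 4707 / 10 = 470.70

470.70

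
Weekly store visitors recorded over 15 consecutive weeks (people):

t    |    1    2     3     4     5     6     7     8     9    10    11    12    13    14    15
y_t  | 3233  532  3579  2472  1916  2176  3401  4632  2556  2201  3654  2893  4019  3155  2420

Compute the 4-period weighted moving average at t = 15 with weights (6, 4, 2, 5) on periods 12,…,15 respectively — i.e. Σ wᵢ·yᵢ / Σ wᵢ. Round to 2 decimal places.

3049.65

Weighted sum: 6·2893 + 4·4019 + 2·3155 + 5·2420 = 17358 + 16076 + 6310 + 12100 = 51844
Weight total: 6 + 4 + 2 + 5 = 17
WMA = 51844 / 17 = 3049.65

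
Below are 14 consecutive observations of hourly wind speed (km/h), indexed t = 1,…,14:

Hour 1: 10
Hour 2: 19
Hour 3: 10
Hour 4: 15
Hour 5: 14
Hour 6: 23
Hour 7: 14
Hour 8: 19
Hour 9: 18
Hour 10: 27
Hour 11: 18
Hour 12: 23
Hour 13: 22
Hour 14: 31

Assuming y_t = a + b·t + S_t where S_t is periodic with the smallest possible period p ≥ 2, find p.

First differences y_{t+1} − y_t: 9, -9, 5, -1, 9, -9, 5, -1, 9, -9, …
The difference pattern repeats every 4 terms and not for any smaller step, so p = 4.

4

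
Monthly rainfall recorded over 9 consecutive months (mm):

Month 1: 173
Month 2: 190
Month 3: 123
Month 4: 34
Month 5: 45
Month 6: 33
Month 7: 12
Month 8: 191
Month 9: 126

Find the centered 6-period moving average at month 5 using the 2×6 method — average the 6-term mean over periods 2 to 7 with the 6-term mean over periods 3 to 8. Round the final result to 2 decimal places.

72.92

Sum over 2–7: 190 + 123 + 34 + 45 + 33 + 12 = 437
Sum over 3–8: 123 + 34 + 45 + 33 + 12 + 191 = 438
CMA at t=5 = (437 + 438) / (2·6) = 875 / 12 = 72.92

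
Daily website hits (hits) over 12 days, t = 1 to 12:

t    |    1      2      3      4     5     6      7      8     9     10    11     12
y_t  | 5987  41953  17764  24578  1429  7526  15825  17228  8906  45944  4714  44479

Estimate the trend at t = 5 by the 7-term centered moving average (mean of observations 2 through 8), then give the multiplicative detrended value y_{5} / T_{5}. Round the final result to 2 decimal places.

Trend T_5 = (41953 + 17764 + 24578 + 1429 + 7526 + 15825 + 17228) / 7 = 126303/7 = 18043.2857
Ratio to trend: 1429 / 18043.2857 = 0.08

0.08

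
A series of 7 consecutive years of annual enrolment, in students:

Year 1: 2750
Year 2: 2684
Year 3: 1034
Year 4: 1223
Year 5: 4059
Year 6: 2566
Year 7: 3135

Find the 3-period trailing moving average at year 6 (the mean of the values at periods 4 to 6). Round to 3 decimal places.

2616.000

Sum of periods 4–6: 1223 + 4059 + 2566 = 7848
Divide by 3: 7848 / 3 = 2616.000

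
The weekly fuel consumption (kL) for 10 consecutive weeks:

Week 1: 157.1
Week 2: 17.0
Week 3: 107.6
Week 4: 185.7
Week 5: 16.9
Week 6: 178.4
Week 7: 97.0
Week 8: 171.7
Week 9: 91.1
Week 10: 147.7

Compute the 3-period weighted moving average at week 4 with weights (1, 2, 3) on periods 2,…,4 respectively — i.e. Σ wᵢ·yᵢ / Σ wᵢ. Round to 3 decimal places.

Weighted sum: 1·17.0 + 2·107.6 + 3·185.7 = 17.0 + 215.2 + 557.1 = 789.3
Weight total: 1 + 2 + 3 = 6
WMA = 789.3 / 6 = 131.550

131.550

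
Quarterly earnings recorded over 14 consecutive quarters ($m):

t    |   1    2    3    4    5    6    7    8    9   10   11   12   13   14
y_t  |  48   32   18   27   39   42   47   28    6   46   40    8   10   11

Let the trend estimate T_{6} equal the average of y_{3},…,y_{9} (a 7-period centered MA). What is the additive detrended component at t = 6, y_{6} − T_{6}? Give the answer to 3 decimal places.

12.429

Trend T_6 = (18 + 27 + 39 + 42 + 47 + 28 + 6) / 7 = 207/7 = 29.57143
Detrended value: 42 − 29.57143 = 12.429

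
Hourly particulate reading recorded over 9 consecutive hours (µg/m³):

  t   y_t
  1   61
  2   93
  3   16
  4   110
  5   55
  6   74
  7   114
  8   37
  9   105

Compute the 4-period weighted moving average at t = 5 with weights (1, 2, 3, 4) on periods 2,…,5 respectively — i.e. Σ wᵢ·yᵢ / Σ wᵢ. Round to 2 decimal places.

67.50

Weighted sum: 1·93 + 2·16 + 3·110 + 4·55 = 93 + 32 + 330 + 220 = 675
Weight total: 1 + 2 + 3 + 4 = 10
WMA = 675 / 10 = 67.50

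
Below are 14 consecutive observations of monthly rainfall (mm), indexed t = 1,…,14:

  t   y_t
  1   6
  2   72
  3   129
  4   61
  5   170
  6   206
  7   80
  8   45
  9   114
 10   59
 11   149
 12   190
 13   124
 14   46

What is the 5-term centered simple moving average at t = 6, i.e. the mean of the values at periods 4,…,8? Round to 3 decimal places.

Sum of periods 4–8: 61 + 170 + 206 + 80 + 45 = 562
Divide by 5: 562 / 5 = 112.400

112.400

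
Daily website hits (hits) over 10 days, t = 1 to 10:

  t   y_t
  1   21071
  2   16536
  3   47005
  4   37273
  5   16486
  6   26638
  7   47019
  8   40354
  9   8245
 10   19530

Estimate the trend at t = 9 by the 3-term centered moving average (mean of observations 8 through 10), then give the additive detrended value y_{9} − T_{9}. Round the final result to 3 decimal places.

Trend T_9 = (40354 + 8245 + 19530) / 3 = 68129/3 = 22709.66667
Detrended value: 8245 − 22709.66667 = -14464.667

-14464.667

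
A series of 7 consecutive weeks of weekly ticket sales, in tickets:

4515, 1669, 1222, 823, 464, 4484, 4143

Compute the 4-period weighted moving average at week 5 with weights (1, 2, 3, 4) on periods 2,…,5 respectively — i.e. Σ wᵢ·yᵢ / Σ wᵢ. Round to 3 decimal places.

843.800

Weighted sum: 1·1669 + 2·1222 + 3·823 + 4·464 = 1669 + 2444 + 2469 + 1856 = 8438
Weight total: 1 + 2 + 3 + 4 = 10
WMA = 8438 / 10 = 843.800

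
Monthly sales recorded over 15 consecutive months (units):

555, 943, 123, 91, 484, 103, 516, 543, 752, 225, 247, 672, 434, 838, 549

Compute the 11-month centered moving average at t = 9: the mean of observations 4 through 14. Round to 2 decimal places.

Sum of periods 4–14: 91 + 484 + 103 + 516 + 543 + 752 + 225 + 247 + 672 + 434 + 838 = 4905
Divide by 11: 4905 / 11 = 445.91

445.91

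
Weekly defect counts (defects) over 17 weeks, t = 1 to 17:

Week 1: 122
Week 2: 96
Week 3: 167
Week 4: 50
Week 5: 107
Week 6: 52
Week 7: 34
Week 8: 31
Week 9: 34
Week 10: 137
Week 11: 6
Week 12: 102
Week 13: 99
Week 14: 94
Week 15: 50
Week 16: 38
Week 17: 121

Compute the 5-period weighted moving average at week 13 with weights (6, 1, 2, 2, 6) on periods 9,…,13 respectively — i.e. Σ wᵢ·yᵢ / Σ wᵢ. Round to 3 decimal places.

67.706

Weighted sum: 6·34 + 1·137 + 2·6 + 2·102 + 6·99 = 204 + 137 + 12 + 204 + 594 = 1151
Weight total: 6 + 1 + 2 + 2 + 6 = 17
WMA = 1151 / 17 = 67.706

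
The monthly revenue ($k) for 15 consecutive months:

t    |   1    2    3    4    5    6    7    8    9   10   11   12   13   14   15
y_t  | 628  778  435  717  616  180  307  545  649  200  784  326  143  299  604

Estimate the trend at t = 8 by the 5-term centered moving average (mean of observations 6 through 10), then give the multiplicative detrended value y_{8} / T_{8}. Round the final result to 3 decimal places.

1.449

Trend T_8 = (180 + 307 + 545 + 649 + 200) / 5 = 1881/5 = 376.20000
Ratio to trend: 545 / 376.20000 = 1.449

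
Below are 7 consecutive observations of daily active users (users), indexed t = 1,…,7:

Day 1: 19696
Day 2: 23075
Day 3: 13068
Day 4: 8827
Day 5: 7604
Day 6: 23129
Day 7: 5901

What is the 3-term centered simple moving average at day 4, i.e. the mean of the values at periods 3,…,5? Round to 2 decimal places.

9833.00

Sum of periods 3–5: 13068 + 8827 + 7604 = 29499
Divide by 3: 29499 / 3 = 9833.00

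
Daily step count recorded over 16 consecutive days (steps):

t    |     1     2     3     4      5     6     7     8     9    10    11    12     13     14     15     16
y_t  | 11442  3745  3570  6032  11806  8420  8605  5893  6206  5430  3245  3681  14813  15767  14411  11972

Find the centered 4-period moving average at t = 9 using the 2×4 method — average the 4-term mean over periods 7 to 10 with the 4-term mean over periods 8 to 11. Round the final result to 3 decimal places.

Sum over 7–10: 8605 + 5893 + 6206 + 5430 = 26134
Sum over 8–11: 5893 + 6206 + 5430 + 3245 = 20774
CMA at t=9 = (26134 + 20774) / (2·4) = 46908 / 8 = 5863.500

5863.500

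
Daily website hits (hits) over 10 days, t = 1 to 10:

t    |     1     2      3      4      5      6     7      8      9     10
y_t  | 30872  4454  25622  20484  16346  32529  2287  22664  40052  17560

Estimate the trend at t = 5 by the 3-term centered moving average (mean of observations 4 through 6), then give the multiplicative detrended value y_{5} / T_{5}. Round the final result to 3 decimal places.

0.707

Trend T_5 = (20484 + 16346 + 32529) / 3 = 69359/3 = 23119.66667
Ratio to trend: 16346 / 23119.66667 = 0.707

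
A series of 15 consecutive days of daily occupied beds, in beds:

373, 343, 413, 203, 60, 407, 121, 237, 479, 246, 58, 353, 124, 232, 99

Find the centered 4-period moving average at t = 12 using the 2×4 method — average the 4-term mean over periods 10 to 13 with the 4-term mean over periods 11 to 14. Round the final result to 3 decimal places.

193.500

Sum over 10–13: 246 + 58 + 353 + 124 = 781
Sum over 11–14: 58 + 353 + 124 + 232 = 767
CMA at t=12 = (781 + 767) / (2·4) = 1548 / 8 = 193.500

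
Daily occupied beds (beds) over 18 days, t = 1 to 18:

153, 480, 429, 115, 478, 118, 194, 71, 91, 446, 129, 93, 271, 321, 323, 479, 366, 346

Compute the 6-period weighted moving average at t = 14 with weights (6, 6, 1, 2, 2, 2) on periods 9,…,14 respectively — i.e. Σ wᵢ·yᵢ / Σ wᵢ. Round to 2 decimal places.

Weighted sum: 6·91 + 6·446 + 1·129 + 2·93 + 2·271 + 2·321 = 546 + 2676 + 129 + 186 + 542 + 642 = 4721
Weight total: 6 + 6 + 1 + 2 + 2 + 2 = 19
WMA = 4721 / 19 = 248.47

248.47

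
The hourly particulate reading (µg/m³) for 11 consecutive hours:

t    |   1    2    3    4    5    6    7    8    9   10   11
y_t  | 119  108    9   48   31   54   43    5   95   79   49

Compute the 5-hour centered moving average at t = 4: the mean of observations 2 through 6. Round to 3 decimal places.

Sum of periods 2–6: 108 + 9 + 48 + 31 + 54 = 250
Divide by 5: 250 / 5 = 50.000

50.000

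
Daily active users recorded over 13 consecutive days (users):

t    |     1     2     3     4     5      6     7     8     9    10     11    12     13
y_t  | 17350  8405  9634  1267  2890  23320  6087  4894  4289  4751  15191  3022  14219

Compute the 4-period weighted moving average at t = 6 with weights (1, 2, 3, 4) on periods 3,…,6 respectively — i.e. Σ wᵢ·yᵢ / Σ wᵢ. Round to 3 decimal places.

11411.800

Weighted sum: 1·9634 + 2·1267 + 3·2890 + 4·23320 = 9634 + 2534 + 8670 + 93280 = 114118
Weight total: 1 + 2 + 3 + 4 = 10
WMA = 114118 / 10 = 11411.800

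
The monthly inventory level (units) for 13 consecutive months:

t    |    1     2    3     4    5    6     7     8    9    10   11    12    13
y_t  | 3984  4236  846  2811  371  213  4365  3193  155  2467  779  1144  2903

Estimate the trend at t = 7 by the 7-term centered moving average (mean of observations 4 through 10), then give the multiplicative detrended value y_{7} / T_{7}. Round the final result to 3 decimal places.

Trend T_7 = (2811 + 371 + 213 + 4365 + 3193 + 155 + 2467) / 7 = 13575/7 = 1939.28571
Ratio to trend: 4365 / 1939.28571 = 2.251

2.251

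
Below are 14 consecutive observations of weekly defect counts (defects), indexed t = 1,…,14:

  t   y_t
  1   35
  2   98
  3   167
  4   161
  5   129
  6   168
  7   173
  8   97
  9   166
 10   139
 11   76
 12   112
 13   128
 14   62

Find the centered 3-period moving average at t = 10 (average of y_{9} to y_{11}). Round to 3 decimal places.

127.000

Sum of periods 9–11: 166 + 139 + 76 = 381
Divide by 3: 381 / 3 = 127.000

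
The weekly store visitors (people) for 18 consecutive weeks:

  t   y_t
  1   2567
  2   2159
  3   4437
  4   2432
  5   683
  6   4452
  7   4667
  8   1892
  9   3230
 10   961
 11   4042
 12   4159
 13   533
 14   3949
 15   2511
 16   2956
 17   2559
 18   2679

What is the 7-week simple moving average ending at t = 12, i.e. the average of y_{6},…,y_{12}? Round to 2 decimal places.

3343.29

Sum of periods 6–12: 4452 + 4667 + 1892 + 3230 + 961 + 4042 + 4159 = 23403
Divide by 7: 23403 / 7 = 3343.29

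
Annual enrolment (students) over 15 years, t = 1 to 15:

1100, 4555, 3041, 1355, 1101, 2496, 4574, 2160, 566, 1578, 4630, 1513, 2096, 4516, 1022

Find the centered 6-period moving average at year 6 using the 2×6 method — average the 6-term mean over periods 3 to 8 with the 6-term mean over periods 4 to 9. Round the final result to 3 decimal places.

2248.250

Sum over 3–8: 3041 + 1355 + 1101 + 2496 + 4574 + 2160 = 14727
Sum over 4–9: 1355 + 1101 + 2496 + 4574 + 2160 + 566 = 12252
CMA at t=6 = (14727 + 12252) / (2·6) = 26979 / 12 = 2248.250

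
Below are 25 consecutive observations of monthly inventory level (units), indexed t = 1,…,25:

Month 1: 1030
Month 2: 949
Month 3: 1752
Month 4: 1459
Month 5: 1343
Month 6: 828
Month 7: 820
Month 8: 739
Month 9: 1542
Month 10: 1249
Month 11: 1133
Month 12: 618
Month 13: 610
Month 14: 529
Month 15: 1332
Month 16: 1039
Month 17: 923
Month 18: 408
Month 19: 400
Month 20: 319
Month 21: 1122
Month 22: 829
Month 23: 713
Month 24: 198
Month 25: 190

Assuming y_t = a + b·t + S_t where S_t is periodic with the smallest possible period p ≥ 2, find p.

First differences y_{t+1} − y_t: -81, 803, -293, -116, -515, -8, -81, 803, -293, -116, -515, -8, -81, 803, …
The difference pattern repeats every 6 terms and not for any smaller step, so p = 6.

6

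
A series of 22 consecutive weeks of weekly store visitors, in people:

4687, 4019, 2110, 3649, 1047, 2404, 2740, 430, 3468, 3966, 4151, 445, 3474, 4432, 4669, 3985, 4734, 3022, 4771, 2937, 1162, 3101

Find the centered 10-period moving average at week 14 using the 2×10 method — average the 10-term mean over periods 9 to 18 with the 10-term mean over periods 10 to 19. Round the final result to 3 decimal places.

Sum over 9–18: 3468 + 3966 + 4151 + 445 + 3474 + 4432 + 4669 + 3985 + 4734 + 3022 = 36346
Sum over 10–19: 3966 + 4151 + 445 + 3474 + 4432 + 4669 + 3985 + 4734 + 3022 + 4771 = 37649
CMA at t=14 = (36346 + 37649) / (2·10) = 73995 / 20 = 3699.750

3699.750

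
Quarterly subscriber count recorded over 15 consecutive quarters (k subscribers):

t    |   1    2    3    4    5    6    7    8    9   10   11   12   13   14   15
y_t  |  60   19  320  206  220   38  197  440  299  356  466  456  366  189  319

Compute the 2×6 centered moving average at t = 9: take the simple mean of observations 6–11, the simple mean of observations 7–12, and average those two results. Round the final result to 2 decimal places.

Sum over 6–11: 38 + 197 + 440 + 299 + 356 + 466 = 1796
Sum over 7–12: 197 + 440 + 299 + 356 + 466 + 456 = 2214
CMA at t=9 = (1796 + 2214) / (2·6) = 4010 / 12 = 334.17

334.17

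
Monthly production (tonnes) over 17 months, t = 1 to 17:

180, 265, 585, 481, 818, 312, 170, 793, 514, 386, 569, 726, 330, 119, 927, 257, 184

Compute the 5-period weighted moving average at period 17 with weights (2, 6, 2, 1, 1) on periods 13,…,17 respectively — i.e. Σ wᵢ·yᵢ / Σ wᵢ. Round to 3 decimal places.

305.750

Weighted sum: 2·330 + 6·119 + 2·927 + 1·257 + 1·184 = 660 + 714 + 1854 + 257 + 184 = 3669
Weight total: 2 + 6 + 2 + 1 + 1 = 12
WMA = 3669 / 12 = 305.750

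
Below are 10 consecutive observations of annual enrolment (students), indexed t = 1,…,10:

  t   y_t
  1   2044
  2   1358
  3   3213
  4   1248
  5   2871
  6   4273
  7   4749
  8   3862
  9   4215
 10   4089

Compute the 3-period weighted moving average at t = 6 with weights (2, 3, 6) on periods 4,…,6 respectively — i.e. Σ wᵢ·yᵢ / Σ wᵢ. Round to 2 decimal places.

Weighted sum: 2·1248 + 3·2871 + 6·4273 = 2496 + 8613 + 25638 = 36747
Weight total: 2 + 3 + 6 = 11
WMA = 36747 / 11 = 3340.64

3340.64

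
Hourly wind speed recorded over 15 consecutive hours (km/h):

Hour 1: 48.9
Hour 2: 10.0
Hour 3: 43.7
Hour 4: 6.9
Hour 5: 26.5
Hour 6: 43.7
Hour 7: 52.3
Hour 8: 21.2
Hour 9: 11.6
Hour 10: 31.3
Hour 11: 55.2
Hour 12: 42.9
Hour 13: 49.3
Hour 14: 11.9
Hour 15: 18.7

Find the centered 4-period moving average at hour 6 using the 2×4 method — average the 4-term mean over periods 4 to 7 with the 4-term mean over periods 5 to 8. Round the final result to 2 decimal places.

Sum over 4–7: 6.9 + 26.5 + 43.7 + 52.3 = 129.4
Sum over 5–8: 26.5 + 43.7 + 52.3 + 21.2 = 143.7
CMA at t=6 = (129.4 + 143.7) / (2·4) = 273.1 / 8 = 34.14

34.14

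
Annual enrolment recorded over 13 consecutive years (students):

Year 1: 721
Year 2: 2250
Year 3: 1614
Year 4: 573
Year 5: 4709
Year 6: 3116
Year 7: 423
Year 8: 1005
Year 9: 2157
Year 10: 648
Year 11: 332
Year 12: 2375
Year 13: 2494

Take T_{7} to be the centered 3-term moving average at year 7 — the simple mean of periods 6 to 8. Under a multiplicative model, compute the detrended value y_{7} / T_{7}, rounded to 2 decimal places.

Trend T_7 = (3116 + 423 + 1005) / 3 = 4544/3 = 1514.6667
Ratio to trend: 423 / 1514.6667 = 0.28

0.28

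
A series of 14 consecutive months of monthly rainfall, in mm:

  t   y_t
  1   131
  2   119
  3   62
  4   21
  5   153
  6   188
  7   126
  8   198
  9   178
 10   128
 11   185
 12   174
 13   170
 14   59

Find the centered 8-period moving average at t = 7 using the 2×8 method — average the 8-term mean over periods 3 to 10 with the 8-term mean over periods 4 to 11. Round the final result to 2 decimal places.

Sum over 3–10: 62 + 21 + 153 + 188 + 126 + 198 + 178 + 128 = 1054
Sum over 4–11: 21 + 153 + 188 + 126 + 198 + 178 + 128 + 185 = 1177
CMA at t=7 = (1054 + 1177) / (2·8) = 2231 / 16 = 139.44

139.44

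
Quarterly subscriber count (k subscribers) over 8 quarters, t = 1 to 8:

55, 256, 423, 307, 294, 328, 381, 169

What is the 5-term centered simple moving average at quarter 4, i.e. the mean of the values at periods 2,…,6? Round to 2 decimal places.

Sum of periods 2–6: 256 + 423 + 307 + 294 + 328 = 1608
Divide by 5: 1608 / 5 = 321.60

321.60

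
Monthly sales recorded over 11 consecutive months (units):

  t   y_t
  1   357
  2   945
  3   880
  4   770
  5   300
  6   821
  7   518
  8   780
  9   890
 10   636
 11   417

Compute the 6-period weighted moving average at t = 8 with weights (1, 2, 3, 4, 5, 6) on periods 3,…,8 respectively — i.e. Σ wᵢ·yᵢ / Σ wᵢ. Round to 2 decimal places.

660.67

Weighted sum: 1·880 + 2·770 + 3·300 + 4·821 + 5·518 + 6·780 = 880 + 1540 + 900 + 3284 + 2590 + 4680 = 13874
Weight total: 1 + 2 + 3 + 4 + 5 + 6 = 21
WMA = 13874 / 21 = 660.67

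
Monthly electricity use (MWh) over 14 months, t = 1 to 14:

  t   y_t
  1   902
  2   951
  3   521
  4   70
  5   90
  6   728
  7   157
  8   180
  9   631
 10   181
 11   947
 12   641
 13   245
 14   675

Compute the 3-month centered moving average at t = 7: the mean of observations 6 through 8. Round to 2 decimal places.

355.00

Sum of periods 6–8: 728 + 157 + 180 = 1065
Divide by 3: 1065 / 3 = 355.00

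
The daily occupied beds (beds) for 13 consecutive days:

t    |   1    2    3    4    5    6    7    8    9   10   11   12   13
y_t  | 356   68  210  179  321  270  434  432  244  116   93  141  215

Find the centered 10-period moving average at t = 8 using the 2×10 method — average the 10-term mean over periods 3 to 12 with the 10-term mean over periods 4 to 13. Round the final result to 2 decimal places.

244.25

Sum over 3–12: 210 + 179 + 321 + 270 + 434 + 432 + 244 + 116 + 93 + 141 = 2440
Sum over 4–13: 179 + 321 + 270 + 434 + 432 + 244 + 116 + 93 + 141 + 215 = 2445
CMA at t=8 = (2440 + 2445) / (2·10) = 4885 / 20 = 244.25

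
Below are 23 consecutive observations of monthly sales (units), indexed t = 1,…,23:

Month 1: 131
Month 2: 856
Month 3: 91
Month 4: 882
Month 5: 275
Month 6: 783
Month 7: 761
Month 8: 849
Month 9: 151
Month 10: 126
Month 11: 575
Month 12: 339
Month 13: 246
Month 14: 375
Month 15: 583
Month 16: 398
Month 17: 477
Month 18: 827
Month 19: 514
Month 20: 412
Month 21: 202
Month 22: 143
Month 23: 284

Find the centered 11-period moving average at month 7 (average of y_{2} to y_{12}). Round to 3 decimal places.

517.091

Sum of periods 2–12: 856 + 91 + 882 + 275 + 783 + 761 + 849 + 151 + 126 + 575 + 339 = 5688
Divide by 11: 5688 / 11 = 517.091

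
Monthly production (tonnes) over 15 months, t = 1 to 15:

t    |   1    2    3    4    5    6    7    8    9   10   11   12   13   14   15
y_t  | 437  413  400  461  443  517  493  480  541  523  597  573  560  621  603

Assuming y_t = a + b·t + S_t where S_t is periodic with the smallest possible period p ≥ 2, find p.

First differences y_{t+1} − y_t: -24, -13, 61, -18, 74, -24, -13, 61, -18, 74, -24, -13, …
The difference pattern repeats every 5 terms and not for any smaller step, so p = 5.

5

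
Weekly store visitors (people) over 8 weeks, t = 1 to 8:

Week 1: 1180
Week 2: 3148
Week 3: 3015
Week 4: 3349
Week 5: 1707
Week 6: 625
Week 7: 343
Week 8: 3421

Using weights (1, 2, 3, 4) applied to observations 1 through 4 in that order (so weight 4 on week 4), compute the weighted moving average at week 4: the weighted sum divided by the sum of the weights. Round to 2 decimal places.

2991.70

Weighted sum: 1·1180 + 2·3148 + 3·3015 + 4·3349 = 1180 + 6296 + 9045 + 13396 = 29917
Weight total: 1 + 2 + 3 + 4 = 10
WMA = 29917 / 10 = 2991.70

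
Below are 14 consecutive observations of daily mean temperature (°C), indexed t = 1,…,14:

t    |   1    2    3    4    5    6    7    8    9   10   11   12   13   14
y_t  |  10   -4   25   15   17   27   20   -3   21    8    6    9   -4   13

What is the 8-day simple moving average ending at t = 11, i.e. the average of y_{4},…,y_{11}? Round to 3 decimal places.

13.875

Sum of periods 4–11: 15 + 17 + 27 + 20 + (-3) + 21 + 8 + 6 = 111
Divide by 8: 111 / 8 = 13.875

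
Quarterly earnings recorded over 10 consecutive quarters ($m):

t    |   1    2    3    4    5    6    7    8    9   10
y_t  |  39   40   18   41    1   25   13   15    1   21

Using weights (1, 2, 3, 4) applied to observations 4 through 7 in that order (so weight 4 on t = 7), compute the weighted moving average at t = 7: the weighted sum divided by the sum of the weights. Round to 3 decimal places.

17.000

Weighted sum: 1·41 + 2·1 + 3·25 + 4·13 = 41 + 2 + 75 + 52 = 170
Weight total: 1 + 2 + 3 + 4 = 10
WMA = 170 / 10 = 17.000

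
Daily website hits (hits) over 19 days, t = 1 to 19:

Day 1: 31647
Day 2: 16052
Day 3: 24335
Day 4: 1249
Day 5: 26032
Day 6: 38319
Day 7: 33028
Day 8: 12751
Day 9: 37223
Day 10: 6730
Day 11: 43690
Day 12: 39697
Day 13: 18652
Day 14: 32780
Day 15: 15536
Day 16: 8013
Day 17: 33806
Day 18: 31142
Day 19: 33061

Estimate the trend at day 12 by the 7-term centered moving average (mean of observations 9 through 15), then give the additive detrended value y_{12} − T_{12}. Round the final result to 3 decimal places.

11938.714

Trend T_12 = (37223 + 6730 + 43690 + 39697 + 18652 + 32780 + 15536) / 7 = 194308/7 = 27758.28571
Detrended value: 39697 − 27758.28571 = 11938.714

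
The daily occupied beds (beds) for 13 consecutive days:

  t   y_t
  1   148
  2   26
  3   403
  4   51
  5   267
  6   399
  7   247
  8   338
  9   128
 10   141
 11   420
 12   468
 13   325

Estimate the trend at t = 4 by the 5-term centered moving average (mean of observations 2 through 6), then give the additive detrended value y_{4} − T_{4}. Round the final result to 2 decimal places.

Trend T_4 = (26 + 403 + 51 + 267 + 399) / 5 = 1146/5 = 229.2000
Detrended value: 51 − 229.2000 = -178.20

-178.20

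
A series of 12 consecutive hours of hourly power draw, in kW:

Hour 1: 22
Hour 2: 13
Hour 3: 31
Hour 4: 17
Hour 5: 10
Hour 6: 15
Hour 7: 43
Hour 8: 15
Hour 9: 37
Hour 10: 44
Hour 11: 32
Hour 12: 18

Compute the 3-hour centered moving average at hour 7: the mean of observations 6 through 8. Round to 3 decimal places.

Sum of periods 6–8: 15 + 43 + 15 = 73
Divide by 3: 73 / 3 = 24.333

24.333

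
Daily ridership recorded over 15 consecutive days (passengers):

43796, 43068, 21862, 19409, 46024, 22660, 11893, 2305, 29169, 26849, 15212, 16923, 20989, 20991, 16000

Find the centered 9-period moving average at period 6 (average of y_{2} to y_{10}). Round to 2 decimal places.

Sum of periods 2–10: 43068 + 21862 + 19409 + 46024 + 22660 + 11893 + 2305 + 29169 + 26849 = 223239
Divide by 9: 223239 / 9 = 24804.33

24804.33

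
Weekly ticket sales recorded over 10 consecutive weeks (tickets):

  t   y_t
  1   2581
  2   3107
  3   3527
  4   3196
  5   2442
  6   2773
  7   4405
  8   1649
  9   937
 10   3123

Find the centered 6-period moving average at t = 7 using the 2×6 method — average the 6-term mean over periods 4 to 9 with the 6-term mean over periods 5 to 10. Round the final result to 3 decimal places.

Sum over 4–9: 3196 + 2442 + 2773 + 4405 + 1649 + 937 = 15402
Sum over 5–10: 2442 + 2773 + 4405 + 1649 + 937 + 3123 = 15329
CMA at t=7 = (15402 + 15329) / (2·6) = 30731 / 12 = 2560.917

2560.917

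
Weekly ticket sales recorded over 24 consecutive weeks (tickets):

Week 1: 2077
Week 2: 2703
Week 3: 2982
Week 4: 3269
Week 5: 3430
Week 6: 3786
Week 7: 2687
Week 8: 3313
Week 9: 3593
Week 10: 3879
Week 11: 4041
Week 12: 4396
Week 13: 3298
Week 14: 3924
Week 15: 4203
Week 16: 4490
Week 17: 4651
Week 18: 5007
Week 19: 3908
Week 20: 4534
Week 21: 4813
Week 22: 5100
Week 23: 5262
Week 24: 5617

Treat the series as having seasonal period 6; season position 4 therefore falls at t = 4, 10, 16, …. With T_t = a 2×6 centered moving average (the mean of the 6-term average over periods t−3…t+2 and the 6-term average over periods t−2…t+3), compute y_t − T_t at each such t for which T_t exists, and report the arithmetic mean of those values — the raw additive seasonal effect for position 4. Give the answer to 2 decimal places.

Season position 4 occurs at t = 4, 10, 16 (where T_t is defined).
t=4: T_4 = 3092.0000; y_4 − T_4 = 3269 − 3092.0000 = 177.0000
t=10: T_10 = 3702.4167; y_10 − T_10 = 3879 − 3702.4167 = 176.5833
t=16: T_16 = 4313.0000; y_16 − T_16 = 4490 − 4313.0000 = 177.0000
Mean deviation: (177.0000 + 176.5833 + 177.0000) / 3 = 176.86

176.86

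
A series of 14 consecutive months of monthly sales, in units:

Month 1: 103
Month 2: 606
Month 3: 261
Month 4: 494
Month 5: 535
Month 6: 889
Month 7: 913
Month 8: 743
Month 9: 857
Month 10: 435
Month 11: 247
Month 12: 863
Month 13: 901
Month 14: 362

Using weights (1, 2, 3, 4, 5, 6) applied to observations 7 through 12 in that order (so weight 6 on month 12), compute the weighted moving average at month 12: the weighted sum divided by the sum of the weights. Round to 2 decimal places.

Weighted sum: 1·913 + 2·743 + 3·857 + 4·435 + 5·247 + 6·863 = 913 + 1486 + 2571 + 1740 + 1235 + 5178 = 13123
Weight total: 1 + 2 + 3 + 4 + 5 + 6 = 21
WMA = 13123 / 21 = 624.90

624.90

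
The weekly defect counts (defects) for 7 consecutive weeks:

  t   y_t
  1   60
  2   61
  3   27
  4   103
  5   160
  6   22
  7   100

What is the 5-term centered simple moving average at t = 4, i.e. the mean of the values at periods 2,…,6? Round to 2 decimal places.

74.60

Sum of periods 2–6: 61 + 27 + 103 + 160 + 22 = 373
Divide by 5: 373 / 5 = 74.60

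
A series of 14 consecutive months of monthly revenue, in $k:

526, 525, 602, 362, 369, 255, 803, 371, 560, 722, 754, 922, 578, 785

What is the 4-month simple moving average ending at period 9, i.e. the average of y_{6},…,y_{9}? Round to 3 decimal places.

Sum of periods 6–9: 255 + 803 + 371 + 560 = 1989
Divide by 4: 1989 / 4 = 497.250

497.250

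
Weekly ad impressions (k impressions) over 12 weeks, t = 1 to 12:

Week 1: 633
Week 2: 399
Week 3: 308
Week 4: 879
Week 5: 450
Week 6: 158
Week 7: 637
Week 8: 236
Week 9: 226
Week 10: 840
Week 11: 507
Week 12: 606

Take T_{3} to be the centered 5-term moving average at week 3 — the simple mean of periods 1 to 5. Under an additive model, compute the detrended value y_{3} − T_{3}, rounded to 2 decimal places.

-225.80

Trend T_3 = (633 + 399 + 308 + 879 + 450) / 5 = 2669/5 = 533.8000
Detrended value: 308 − 533.8000 = -225.80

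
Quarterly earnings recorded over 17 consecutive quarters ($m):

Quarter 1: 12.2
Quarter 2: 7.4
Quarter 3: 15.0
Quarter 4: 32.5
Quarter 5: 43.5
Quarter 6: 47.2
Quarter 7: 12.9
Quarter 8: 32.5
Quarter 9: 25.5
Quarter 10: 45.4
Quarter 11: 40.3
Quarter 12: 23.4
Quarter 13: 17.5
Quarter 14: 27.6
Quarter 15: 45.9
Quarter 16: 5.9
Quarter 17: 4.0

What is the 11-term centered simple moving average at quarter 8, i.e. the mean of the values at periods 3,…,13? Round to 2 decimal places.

Sum of periods 3–13: 15.0 + 32.5 + 43.5 + 47.2 + 12.9 + 32.5 + 25.5 + 45.4 + 40.3 + 23.4 + 17.5 = 335.7
Divide by 11: 335.7 / 11 = 30.52

30.52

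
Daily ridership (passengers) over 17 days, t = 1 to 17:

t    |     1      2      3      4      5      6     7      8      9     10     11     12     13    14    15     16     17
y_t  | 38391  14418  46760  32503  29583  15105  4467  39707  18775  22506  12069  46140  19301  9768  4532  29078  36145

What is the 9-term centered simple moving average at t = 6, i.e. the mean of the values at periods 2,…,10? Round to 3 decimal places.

Sum of periods 2–10: 14418 + 46760 + 32503 + 29583 + 15105 + 4467 + 39707 + 18775 + 22506 = 223824
Divide by 9: 223824 / 9 = 24869.333

24869.333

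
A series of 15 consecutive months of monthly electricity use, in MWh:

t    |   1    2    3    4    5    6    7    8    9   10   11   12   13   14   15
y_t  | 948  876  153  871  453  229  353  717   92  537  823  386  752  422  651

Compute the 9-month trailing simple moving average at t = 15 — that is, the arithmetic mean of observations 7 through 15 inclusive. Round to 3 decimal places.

Sum of periods 7–15: 353 + 717 + 92 + 537 + 823 + 386 + 752 + 422 + 651 = 4733
Divide by 9: 4733 / 9 = 525.889

525.889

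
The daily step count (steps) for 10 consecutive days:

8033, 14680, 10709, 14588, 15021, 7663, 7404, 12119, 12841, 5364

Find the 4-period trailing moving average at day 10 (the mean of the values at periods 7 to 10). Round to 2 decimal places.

9432.00

Sum of periods 7–10: 7404 + 12119 + 12841 + 5364 = 37728
Divide by 4: 37728 / 4 = 9432.00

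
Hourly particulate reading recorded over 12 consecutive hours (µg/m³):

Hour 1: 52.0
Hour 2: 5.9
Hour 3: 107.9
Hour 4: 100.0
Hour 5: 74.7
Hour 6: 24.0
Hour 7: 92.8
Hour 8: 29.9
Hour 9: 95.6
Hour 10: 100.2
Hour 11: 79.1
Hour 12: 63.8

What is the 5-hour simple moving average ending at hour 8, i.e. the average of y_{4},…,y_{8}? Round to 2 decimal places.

64.28

Sum of periods 4–8: 100.0 + 74.7 + 24.0 + 92.8 + 29.9 = 321.4
Divide by 5: 321.4 / 5 = 64.28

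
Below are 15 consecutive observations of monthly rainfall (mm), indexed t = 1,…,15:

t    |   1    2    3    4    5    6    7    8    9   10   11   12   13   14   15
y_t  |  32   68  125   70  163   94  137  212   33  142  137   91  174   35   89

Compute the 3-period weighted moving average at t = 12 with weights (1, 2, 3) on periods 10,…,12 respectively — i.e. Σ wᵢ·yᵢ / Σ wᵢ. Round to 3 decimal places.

114.833

Weighted sum: 1·142 + 2·137 + 3·91 = 142 + 274 + 273 = 689
Weight total: 1 + 2 + 3 = 6
WMA = 689 / 6 = 114.833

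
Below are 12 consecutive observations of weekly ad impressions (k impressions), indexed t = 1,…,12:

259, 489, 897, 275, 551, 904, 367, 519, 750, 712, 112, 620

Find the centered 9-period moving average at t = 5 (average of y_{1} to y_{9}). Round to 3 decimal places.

Sum of periods 1–9: 259 + 489 + 897 + 275 + 551 + 904 + 367 + 519 + 750 = 5011
Divide by 9: 5011 / 9 = 556.778

556.778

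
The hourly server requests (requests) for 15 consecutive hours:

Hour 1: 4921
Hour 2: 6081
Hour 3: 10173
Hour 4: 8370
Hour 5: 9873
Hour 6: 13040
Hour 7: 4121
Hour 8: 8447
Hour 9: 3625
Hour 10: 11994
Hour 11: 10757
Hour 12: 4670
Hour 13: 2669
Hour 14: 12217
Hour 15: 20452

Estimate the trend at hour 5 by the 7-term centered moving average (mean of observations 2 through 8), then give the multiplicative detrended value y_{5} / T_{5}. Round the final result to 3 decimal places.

1.150

Trend T_5 = (6081 + 10173 + 8370 + 9873 + 13040 + 4121 + 8447) / 7 = 60105/7 = 8586.42857
Ratio to trend: 9873 / 8586.42857 = 1.150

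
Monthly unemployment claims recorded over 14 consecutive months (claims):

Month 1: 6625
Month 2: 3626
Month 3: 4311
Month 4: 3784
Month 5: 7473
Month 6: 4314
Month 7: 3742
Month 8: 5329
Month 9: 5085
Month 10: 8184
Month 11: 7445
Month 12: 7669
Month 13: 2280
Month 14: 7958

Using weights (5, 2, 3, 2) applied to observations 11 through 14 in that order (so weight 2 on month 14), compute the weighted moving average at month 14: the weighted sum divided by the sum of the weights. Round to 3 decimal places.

6276.583

Weighted sum: 5·7445 + 2·7669 + 3·2280 + 2·7958 = 37225 + 15338 + 6840 + 15916 = 75319
Weight total: 5 + 2 + 3 + 2 = 12
WMA = 75319 / 12 = 6276.583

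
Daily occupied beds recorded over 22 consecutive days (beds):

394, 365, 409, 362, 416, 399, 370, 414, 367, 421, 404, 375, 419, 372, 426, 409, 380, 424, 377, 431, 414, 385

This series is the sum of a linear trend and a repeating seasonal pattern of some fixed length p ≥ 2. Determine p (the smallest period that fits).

5

First differences y_{t+1} − y_t: -29, 44, -47, 54, -17, -29, 44, -47, 54, -17, -29, 44, …
The difference pattern repeats every 5 terms and not for any smaller step, so p = 5.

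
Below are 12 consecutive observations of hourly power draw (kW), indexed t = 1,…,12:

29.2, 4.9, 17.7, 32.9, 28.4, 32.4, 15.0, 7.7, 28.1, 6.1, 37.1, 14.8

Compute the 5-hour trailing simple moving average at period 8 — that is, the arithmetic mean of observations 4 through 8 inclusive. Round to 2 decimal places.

Sum of periods 4–8: 32.9 + 28.4 + 32.4 + 15.0 + 7.7 = 116.4
Divide by 5: 116.4 / 5 = 23.28

23.28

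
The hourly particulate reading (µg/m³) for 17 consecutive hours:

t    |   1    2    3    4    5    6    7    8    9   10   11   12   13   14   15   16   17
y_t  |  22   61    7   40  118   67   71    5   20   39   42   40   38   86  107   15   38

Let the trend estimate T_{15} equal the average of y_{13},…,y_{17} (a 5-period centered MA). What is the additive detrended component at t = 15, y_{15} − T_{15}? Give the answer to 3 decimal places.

Trend T_15 = (38 + 86 + 107 + 15 + 38) / 5 = 284/5 = 56.80000
Detrended value: 107 − 56.80000 = 50.200

50.200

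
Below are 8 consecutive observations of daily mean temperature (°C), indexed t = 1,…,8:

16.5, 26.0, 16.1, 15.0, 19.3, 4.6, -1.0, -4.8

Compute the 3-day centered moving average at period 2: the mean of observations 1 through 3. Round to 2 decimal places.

Sum of periods 1–3: 16.5 + 26.0 + 16.1 = 58.6
Divide by 3: 58.6 / 3 = 19.53

19.53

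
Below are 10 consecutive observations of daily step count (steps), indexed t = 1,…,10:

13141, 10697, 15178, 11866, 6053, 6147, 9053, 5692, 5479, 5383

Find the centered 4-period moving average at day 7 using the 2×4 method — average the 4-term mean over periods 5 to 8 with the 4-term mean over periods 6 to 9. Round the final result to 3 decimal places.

Sum over 5–8: 6053 + 6147 + 9053 + 5692 = 26945
Sum over 6–9: 6147 + 9053 + 5692 + 5479 = 26371
CMA at t=7 = (26945 + 26371) / (2·4) = 53316 / 8 = 6664.500

6664.500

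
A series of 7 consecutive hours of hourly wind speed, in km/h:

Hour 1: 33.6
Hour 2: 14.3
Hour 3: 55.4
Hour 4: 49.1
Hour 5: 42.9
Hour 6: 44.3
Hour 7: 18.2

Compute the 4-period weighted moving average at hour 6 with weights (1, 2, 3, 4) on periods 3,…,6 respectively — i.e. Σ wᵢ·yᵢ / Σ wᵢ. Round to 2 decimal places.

45.95

Weighted sum: 1·55.4 + 2·49.1 + 3·42.9 + 4·44.3 = 55.4 + 98.2 + 128.7 + 177.2 = 459.5
Weight total: 1 + 2 + 3 + 4 = 10
WMA = 459.5 / 10 = 45.95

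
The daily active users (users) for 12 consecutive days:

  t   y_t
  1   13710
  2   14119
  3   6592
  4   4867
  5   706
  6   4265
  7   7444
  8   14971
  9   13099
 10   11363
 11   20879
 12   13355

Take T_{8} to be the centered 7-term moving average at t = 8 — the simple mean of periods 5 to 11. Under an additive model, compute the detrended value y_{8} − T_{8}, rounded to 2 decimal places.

4581.43

Trend T_8 = (706 + 4265 + 7444 + 14971 + 13099 + 11363 + 20879) / 7 = 72727/7 = 10389.5714
Detrended value: 14971 − 10389.5714 = 4581.43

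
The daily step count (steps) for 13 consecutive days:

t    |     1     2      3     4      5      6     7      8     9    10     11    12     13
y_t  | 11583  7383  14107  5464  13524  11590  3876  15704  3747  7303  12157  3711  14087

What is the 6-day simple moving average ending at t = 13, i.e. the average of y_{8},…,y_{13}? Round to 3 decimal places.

Sum of periods 8–13: 15704 + 3747 + 7303 + 12157 + 3711 + 14087 = 56709
Divide by 6: 56709 / 6 = 9451.500

9451.500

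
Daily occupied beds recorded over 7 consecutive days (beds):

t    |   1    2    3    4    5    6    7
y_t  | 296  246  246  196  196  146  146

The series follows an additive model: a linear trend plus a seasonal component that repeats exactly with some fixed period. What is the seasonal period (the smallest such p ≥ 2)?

First differences y_{t+1} − y_t: -50, 0, -50, 0, -50, 0, …
The difference pattern repeats every 2 terms and not for any smaller step, so p = 2.

2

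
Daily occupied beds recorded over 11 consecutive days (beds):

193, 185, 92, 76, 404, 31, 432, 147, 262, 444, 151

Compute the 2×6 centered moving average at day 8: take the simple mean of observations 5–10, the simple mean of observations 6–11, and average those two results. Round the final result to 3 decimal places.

265.583

Sum over 5–10: 404 + 31 + 432 + 147 + 262 + 444 = 1720
Sum over 6–11: 31 + 432 + 147 + 262 + 444 + 151 = 1467
CMA at t=8 = (1720 + 1467) / (2·6) = 3187 / 12 = 265.583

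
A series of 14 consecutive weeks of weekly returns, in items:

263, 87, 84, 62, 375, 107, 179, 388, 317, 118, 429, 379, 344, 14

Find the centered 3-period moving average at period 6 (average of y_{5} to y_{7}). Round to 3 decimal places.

Sum of periods 5–7: 375 + 107 + 179 = 661
Divide by 3: 661 / 3 = 220.333

220.333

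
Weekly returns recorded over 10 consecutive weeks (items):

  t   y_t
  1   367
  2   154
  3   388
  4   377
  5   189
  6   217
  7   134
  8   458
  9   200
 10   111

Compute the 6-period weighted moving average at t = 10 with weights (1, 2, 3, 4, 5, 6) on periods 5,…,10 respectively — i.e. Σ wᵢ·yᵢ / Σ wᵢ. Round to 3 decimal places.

Weighted sum: 1·189 + 2·217 + 3·134 + 4·458 + 5·200 + 6·111 = 189 + 434 + 402 + 1832 + 1000 + 666 = 4523
Weight total: 1 + 2 + 3 + 4 + 5 + 6 = 21
WMA = 4523 / 21 = 215.381

215.381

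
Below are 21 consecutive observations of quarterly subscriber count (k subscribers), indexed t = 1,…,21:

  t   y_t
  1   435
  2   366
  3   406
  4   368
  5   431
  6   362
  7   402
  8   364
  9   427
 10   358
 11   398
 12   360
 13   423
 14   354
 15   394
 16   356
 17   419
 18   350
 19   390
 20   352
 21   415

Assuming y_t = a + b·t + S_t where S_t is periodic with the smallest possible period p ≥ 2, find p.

4

First differences y_{t+1} − y_t: -69, 40, -38, 63, -69, 40, -38, 63, -69, 40, …
The difference pattern repeats every 4 terms and not for any smaller step, so p = 4.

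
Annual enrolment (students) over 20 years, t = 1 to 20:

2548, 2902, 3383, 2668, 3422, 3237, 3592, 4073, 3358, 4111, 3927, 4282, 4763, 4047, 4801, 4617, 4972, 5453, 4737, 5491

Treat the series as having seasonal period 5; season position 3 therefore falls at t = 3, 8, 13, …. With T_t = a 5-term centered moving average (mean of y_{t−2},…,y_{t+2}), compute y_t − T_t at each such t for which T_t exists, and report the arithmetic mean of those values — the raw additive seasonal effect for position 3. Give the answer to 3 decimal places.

398.800

Season position 3 occurs at t = 3, 8, 13, 18 (where T_t is defined).
t=3: T_3 = 2984.60000; y_3 − T_3 = 3383 − 2984.60000 = 398.40000
t=8: T_8 = 3674.20000; y_8 − T_8 = 4073 − 3674.20000 = 398.80000
t=13: T_13 = 4364.00000; y_13 − T_13 = 4763 − 4364.00000 = 399.00000
t=18: T_18 = 5054.00000; y_18 − T_18 = 5453 − 5054.00000 = 399.00000
Mean deviation: (398.40000 + 398.80000 + 399.00000 + 399.00000) / 4 = 398.800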